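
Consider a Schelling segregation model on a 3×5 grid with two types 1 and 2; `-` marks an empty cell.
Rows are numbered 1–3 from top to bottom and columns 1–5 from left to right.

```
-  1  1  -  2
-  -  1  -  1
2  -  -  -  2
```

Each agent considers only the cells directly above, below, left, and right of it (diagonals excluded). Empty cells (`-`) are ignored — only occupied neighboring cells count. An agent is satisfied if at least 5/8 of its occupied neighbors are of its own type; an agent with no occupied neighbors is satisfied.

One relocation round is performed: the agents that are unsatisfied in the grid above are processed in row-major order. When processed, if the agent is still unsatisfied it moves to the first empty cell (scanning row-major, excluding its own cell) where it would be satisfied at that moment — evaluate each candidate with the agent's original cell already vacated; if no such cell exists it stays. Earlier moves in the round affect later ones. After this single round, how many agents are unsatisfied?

0

Initially unsatisfied (in order): (1,5), (2,5), (3,5).
  (1,5) → (2,1).
  (2,5) → (1,4).
  (3,5): now satisfied by earlier moves; stays.
Resulting grid:
- 1 1 1 -
2 - 1 - -
2 - - - 2
All satisfied now.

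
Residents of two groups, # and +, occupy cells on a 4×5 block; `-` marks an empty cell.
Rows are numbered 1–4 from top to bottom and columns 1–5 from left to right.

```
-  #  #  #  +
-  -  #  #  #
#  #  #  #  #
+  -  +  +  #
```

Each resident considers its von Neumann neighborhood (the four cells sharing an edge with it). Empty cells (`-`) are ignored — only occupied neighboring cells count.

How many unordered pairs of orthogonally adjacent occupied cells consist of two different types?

Scan each occupied cell's neighbors to the right and below so each pair is counted once.
Row 1: #(1,2)–#(1,3)= #(1,3)–#(1,4)= #(1,3)–#(2,3)= #(1,4)–+(1,5)≠ #(1,4)–#(2,4)= +(1,5)–#(2,5)≠  → 2/6 unlike.
Row 2: #(2,3)–#(2,4)= #(2,3)–#(3,3)= #(2,4)–#(2,5)= #(2,4)–#(3,4)= #(2,5)–#(3,5)=  → 0/5 unlike.
Row 3: #(3,1)–#(3,2)= #(3,1)–+(4,1)≠ #(3,2)–#(3,3)= #(3,3)–#(3,4)= #(3,3)–+(4,3)≠ #(3,4)–#(3,5)= #(3,4)–+(4,4)≠ #(3,5)–#(4,5)=  → 3/8 unlike.
Row 4: +(4,3)–+(4,4)= +(4,4)–#(4,5)≠  → 1/2 unlike.
Total adjacent occupied pairs: 21; unlike-type pairs: 6.

6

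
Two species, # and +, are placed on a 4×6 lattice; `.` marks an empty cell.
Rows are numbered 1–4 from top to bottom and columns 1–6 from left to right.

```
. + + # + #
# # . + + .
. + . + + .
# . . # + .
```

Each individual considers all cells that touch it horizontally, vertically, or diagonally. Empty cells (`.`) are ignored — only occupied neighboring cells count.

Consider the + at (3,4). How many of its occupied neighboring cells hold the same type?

Occupied neighbors of (3,4): (2,4)=+, (2,5)=+, (3,5)=+, (4,4)=#, (4,5)=+.
Same type (+): 4 of 5.

4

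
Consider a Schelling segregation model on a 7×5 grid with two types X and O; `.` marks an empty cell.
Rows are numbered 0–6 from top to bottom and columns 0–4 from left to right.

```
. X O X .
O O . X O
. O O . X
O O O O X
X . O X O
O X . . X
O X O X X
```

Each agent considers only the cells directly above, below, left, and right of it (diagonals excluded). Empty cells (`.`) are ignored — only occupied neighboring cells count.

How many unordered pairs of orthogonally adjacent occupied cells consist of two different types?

Scan each occupied cell's neighbors to the right and below so each pair is counted once.
From row 0: 3 unlike of 4 pairs (running 3/4).
From row 1: 2 unlike of 4 pairs (running 5/8).
From row 2: 0 unlike of 4 pairs (running 5/12).
From row 3: 4 unlike of 8 pairs (running 9/20).
From row 4: 4 unlike of 4 pairs (running 13/24).
From row 5: 1 unlike of 4 pairs (running 14/28).
From row 6: 3 unlike of 4 pairs (running 17/32).
Total adjacent occupied pairs: 32; unlike-type pairs: 17.

17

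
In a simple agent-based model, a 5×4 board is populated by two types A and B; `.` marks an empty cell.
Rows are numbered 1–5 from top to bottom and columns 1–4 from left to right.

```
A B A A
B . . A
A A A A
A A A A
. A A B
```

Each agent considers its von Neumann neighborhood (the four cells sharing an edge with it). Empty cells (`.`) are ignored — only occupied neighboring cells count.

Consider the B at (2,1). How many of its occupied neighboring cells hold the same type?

Occupied neighbors of (2,1): (1,1)=A, (3,1)=A.
Same type (B): 0 of 2.

0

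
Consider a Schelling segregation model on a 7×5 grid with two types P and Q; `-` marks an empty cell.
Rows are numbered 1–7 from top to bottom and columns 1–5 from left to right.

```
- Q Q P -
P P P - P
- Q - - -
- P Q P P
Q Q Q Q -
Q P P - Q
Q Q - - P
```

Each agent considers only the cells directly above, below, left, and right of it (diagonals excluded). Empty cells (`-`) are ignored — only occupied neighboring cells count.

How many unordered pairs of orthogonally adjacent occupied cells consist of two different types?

14

Scan each occupied cell's neighbors to the right and below so each pair is counted once.
From row 1: 3 unlike of 4 pairs (running 3/4).
From row 2: 1 unlike of 3 pairs (running 4/7).
From row 3: 1 unlike of 1 pairs (running 5/8).
From row 4: 4 unlike of 6 pairs (running 9/14).
From row 5: 2 unlike of 6 pairs (running 11/20).
From row 6: 3 unlike of 5 pairs (running 14/25).
From row 7: 0 unlike of 1 pairs (running 14/26).
Total adjacent occupied pairs: 26; unlike-type pairs: 14.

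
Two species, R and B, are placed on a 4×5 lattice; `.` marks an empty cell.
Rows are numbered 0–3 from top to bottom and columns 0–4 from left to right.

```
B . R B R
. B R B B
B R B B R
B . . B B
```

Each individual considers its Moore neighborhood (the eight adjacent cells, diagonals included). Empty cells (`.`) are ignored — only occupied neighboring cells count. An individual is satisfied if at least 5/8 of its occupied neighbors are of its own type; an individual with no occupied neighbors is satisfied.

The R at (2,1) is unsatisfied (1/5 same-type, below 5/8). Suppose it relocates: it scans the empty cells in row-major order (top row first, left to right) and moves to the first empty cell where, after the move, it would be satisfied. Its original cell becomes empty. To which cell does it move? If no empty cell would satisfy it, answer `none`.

Vacating (2,1). Empty cells in order:
  (0,1): 2/4 same-type → still unsatisfied.
  (1,0): 0/3 same-type → still unsatisfied.
  (3,1): 0/3 same-type → still unsatisfied.
  (3,2): 0/3 same-type → still unsatisfied.

none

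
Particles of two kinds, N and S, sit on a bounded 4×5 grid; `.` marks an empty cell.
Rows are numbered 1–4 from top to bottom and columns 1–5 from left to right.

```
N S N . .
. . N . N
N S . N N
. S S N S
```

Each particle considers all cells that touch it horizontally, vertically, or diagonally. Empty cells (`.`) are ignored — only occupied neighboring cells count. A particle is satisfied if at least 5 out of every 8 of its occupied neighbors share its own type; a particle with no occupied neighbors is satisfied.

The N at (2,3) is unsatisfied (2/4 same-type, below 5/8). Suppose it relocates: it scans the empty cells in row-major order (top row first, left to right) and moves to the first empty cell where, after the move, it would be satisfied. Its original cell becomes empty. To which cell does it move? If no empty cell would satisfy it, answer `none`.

(1,4)

Vacating (2,3). Empty cells in order:
  (1,4): 2/2 same-type → satisfied — stop here.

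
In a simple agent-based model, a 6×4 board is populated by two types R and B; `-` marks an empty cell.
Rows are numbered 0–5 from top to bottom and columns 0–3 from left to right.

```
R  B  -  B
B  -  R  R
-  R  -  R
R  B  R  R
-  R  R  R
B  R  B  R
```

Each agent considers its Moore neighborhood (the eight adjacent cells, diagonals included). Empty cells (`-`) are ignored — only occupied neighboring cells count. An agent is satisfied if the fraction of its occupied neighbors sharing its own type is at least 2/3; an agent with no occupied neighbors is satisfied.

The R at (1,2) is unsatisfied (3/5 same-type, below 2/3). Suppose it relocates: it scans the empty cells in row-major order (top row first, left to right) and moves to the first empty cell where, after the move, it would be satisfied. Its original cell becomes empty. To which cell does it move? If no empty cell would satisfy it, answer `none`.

(2,2)

Vacating (1,2). Empty cells in order:
  (0,2): 1/3 same-type → still unsatisfied.
  (1,1): 2/4 same-type → still unsatisfied.
  (2,0): 2/4 same-type → still unsatisfied.
  (2,2): 5/6 same-type → satisfied — stop here.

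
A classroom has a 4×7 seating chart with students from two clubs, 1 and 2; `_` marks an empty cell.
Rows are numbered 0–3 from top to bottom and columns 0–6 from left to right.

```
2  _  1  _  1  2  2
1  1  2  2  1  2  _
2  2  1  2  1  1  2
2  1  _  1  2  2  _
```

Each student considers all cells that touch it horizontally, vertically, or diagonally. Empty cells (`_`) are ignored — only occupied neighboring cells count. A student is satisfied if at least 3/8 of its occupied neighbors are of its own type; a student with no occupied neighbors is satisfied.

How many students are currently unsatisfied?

Row 0: (0,0)2 0/2 not · (0,2)1 1/3 not · (0,4)1 1/4 not · (0,5)2 2/4 satisfied · (0,6)2 2/2 satisfied
Row 1: (1,0)1 1/4 not · (1,1)1 3/7 satisfied · (1,2)2 3/6 satisfied · (1,3)2 2/7 not · (1,4)1 3/7 satisfied · (1,5)2 3/7 satisfied
Row 2: (2,0)2 2/5 satisfied · (2,1)2 3/7 satisfied · (2,2)1 3/7 satisfied · (2,3)2 3/7 satisfied · (2,4)1 3/8 satisfied · (2,5)1 2/6 not · (2,6)2 2/3 satisfied
Row 3: (3,0)2 2/3 satisfied · (3,1)1 1/4 not · (3,3)1 2/4 satisfied · (3,4)2 2/5 satisfied · (3,5)2 2/4 satisfied
Unsatisfied: (0,0), (0,2), (0,4), (1,0), (1,3), (2,5), (3,1) — 7 in total.

7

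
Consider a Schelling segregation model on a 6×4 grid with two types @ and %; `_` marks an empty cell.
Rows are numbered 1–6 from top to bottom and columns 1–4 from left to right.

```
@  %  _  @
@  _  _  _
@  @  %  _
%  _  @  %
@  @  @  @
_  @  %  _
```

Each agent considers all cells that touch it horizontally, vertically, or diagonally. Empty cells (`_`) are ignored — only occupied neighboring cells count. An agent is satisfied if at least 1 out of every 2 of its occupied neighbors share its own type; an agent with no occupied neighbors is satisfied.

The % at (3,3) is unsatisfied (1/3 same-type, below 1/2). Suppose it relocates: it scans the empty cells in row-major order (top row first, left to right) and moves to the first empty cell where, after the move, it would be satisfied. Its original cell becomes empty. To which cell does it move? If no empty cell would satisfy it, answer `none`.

(1,3)

Vacating (3,3). Empty cells in order:
  (1,3): 1/2 same-type → satisfied — stop here.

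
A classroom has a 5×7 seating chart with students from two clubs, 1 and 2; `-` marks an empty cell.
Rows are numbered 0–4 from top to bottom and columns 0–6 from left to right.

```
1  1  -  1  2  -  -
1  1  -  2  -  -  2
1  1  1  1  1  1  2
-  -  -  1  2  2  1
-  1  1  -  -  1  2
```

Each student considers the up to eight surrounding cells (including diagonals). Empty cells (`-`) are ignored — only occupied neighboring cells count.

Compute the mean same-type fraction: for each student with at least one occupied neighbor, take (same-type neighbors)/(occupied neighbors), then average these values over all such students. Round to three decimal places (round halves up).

0.622

(0,0)1 3/3
(0,1)1 3/3
(0,3)1 0/2
(0,4)2 1/2
(1,0)1 5/5
(1,1)1 6/6
(1,3)2 1/5
(1,6)2 1/2
(2,0)1 3/3
(2,1)1 4/4
(2,2)1 4/5
(2,3)1 3/5
(2,4)1 3/6
(2,5)1 2/6
(2,6)2 2/4
(3,3)1 4/5
(3,4)2 1/6
(3,5)2 3/7
(3,6)1 2/5
(4,1)1 1/1
(4,2)1 2/2
(4,5)1 1/4
(4,6)2 1/3
Sum over 23 students: 3/3 + 3/3 + 0/2 + 1/2 + 5/5 + 6/6 + 1/5 + 1/2 + 3/3 + 4/4 + 4/5 + 3/5 + 3/6 + 2/6 + 2/4 + 4/5 + 1/6 + 3/7 + 2/5 + 1/1 + 2/2 + 1/4 + 1/3 = 6011/420; mean = 6011/420 ÷ 23 = 6011/9660 = 0.622256… → 0.622.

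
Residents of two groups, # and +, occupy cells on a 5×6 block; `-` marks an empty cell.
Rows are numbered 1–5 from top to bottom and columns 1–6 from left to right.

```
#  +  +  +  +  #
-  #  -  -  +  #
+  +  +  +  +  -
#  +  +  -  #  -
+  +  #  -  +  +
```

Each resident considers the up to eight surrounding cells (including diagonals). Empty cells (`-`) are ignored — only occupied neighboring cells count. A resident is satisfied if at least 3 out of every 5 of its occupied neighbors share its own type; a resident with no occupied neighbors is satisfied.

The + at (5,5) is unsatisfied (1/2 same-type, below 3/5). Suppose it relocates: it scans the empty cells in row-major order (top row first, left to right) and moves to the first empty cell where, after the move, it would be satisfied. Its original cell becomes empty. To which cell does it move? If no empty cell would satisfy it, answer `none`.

(2,1)

Vacating (5,5). Empty cells in order:
  (2,1): 3/5 same-type → satisfied — stop here.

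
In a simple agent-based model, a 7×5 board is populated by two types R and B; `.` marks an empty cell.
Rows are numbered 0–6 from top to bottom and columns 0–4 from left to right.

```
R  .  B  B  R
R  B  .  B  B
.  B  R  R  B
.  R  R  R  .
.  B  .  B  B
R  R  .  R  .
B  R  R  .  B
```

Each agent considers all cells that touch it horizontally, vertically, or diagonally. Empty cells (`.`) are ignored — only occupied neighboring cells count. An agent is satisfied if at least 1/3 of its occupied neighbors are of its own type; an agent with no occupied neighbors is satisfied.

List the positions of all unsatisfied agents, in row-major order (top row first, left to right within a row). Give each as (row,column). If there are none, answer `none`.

(0,0)R 1/2 ok
(0,2)B 3/3 ok
(0,3)B 3/4 ok
(0,4)R 0/3 unhappy
(1,0)R 1/3 ok
(1,1)B 2/5 ok
(1,3)B 4/7 ok
(1,4)B 3/5 ok
(2,1)B 1/5 unhappy
(2,2)R 4/7 ok
(2,3)R 3/6 ok
(2,4)B 2/4 ok
(3,1)R 2/4 ok
(3,2)R 4/7 ok
(3,3)R 3/6 ok
(4,1)B 0/4 unhappy
(4,3)B 1/4 unhappy
(4,4)B 1/3 ok
(5,0)R 2/4 ok
(5,1)R 3/5 ok
(5,3)R 1/4 unhappy
(6,0)B 0/3 unhappy
(6,1)R 3/4 ok
(6,2)R 3/3 ok
(6,4)B 0/1 unhappy

(0,4), (2,1), (4,1), (4,3), (5,3), (6,0), (6,4)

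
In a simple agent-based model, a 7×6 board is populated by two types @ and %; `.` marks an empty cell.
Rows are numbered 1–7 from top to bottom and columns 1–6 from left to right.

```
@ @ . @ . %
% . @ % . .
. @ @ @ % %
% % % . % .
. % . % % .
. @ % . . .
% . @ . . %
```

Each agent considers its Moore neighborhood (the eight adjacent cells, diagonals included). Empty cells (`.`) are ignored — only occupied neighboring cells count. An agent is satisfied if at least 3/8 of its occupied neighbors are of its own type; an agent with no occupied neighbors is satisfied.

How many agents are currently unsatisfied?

(1,1)@ 1/2 satisfied
(1,2)@ 2/3 satisfied
(1,4)@ 1/2 satisfied
(1,6)% 0/0 satisfied
(2,1)% 0/3 not
(2,3)@ 5/6 satisfied
(2,4)% 1/5 not
(3,2)@ 2/6 not
(3,3)@ 3/6 satisfied
(3,4)@ 2/6 not
(3,5)% 3/4 satisfied
(3,6)% 2/2 satisfied
(4,1)% 2/3 satisfied
(4,2)% 3/5 satisfied
(4,3)% 3/6 satisfied
(4,5)% 4/5 satisfied
(5,2)% 4/5 satisfied
(5,4)% 4/4 satisfied
(5,5)% 2/2 satisfied
(6,2)@ 1/4 not
(6,3)% 2/4 satisfied
(7,1)% 0/1 not
(7,3)@ 1/2 satisfied
(7,6)% 0/0 satisfied
Unsatisfied: (2,1), (2,4), (3,2), (3,4), (6,2), (7,1) — 6 in total.

6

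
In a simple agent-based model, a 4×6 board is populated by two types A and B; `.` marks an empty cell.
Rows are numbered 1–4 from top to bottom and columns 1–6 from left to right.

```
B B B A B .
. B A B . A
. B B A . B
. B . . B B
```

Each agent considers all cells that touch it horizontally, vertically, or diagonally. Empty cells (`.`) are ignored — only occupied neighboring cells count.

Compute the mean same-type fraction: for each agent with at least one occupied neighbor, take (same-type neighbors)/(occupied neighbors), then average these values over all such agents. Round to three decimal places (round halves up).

0.595

Row 1: (1,1)B 2/2 · (1,2)B 3/4 · (1,3)B 3/5 · (1,4)A 1/4 · (1,5)B 1/3
Row 2: (2,2)B 5/6 · (2,3)A 2/8 · (2,4)B 3/6 · (2,6)A 0/2
Row 3: (3,2)B 3/4 · (3,3)B 4/6 · (3,4)A 1/4 · (3,6)B 2/3
Row 4: (4,2)B 2/2 · (4,5)B 2/3 · (4,6)B 2/2
Sum over 16 agents: 2/2 + 3/4 + 3/5 + 1/4 + 1/3 + 5/6 + 2/8 + 3/6 + 0/2 + 3/4 + 4/6 + 1/4 + 2/3 + 2/2 + 2/3 + 2/2 = 571/60; mean = 571/60 ÷ 16 = 571/960 = 0.594791… → 0.595.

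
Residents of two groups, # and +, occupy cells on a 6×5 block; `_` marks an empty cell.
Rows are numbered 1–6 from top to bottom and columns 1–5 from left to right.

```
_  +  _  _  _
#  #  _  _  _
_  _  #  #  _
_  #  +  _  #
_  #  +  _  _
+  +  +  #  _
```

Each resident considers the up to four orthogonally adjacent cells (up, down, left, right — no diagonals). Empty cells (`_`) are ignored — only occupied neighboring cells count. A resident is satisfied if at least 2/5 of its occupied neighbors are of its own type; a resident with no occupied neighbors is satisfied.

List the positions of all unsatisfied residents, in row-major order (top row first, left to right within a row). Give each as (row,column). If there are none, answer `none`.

Row 1: (1,2)+ 0/1 not
Row 2: (2,1)# 1/1 satisfied · (2,2)# 1/2 satisfied
Row 3: (3,3)# 1/2 satisfied · (3,4)# 1/1 satisfied
Row 4: (4,2)# 1/2 satisfied · (4,3)+ 1/3 not · (4,5)# 0/0 satisfied
Row 5: (5,2)# 1/3 not · (5,3)+ 2/3 satisfied
Row 6: (6,1)+ 1/1 satisfied · (6,2)+ 2/3 satisfied · (6,3)+ 2/3 satisfied · (6,4)# 0/1 not

(1,2), (4,3), (5,2), (6,4)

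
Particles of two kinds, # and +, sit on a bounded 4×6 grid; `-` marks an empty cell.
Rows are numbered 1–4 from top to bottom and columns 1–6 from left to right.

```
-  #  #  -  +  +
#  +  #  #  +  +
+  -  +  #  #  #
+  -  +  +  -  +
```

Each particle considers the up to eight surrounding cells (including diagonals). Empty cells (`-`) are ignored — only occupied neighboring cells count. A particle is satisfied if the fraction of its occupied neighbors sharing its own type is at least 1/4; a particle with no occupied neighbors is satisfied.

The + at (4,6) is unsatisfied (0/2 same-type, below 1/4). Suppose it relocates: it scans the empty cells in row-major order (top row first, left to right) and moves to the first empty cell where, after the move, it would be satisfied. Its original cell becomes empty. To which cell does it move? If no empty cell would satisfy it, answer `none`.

(1,1)

Vacating (4,6). Empty cells in order:
  (1,1): 1/3 same-type → satisfied — stop here.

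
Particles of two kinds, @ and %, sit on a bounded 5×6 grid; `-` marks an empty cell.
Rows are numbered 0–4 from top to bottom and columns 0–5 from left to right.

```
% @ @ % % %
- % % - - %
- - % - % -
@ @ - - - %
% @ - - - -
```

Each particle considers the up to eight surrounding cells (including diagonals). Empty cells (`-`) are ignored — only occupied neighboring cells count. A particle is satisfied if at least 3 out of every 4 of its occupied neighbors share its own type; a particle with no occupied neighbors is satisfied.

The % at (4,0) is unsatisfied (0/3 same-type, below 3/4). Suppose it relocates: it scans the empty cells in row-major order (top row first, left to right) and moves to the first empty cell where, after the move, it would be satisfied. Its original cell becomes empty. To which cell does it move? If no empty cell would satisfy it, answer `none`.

Vacating (4,0). Empty cells in order:
  (1,0): 2/3 same-type → still unsatisfied.
  (1,3): 5/6 same-type → satisfied — stop here.

(1,3)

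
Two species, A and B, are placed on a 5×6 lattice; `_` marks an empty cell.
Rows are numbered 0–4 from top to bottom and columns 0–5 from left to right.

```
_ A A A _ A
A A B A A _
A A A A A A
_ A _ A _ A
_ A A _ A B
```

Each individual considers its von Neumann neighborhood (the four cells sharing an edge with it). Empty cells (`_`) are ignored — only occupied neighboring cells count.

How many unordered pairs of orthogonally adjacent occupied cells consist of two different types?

Scan each occupied cell's neighbors to the right and below so each pair is counted once.
Row 0: A(0,1)–A(0,2)= A(0,1)–A(1,1)= A(0,2)–A(0,3)= A(0,2)–B(1,2)≠ A(0,3)–A(1,3)=  → 1/5 unlike.
Row 1: A(1,0)–A(1,1)= A(1,0)–A(2,0)= A(1,1)–B(1,2)≠ A(1,1)–A(2,1)= B(1,2)–A(1,3)≠ B(1,2)–A(2,2)≠ A(1,3)–A(1,4)= A(1,3)–A(2,3)= A(1,4)–A(2,4)=  → 3/9 unlike.
Row 2: A(2,0)–A(2,1)= A(2,1)–A(2,2)= A(2,1)–A(3,1)= A(2,2)–A(2,3)= A(2,3)–A(2,4)= A(2,3)–A(3,3)= A(2,4)–A(2,5)= A(2,5)–A(3,5)=  → 0/8 unlike.
Row 3: A(3,1)–A(4,1)= A(3,5)–B(4,5)≠  → 1/2 unlike.
Row 4: A(4,1)–A(4,2)= A(4,4)–B(4,5)≠  → 1/2 unlike.
Total adjacent occupied pairs: 26; unlike-type pairs: 6.

6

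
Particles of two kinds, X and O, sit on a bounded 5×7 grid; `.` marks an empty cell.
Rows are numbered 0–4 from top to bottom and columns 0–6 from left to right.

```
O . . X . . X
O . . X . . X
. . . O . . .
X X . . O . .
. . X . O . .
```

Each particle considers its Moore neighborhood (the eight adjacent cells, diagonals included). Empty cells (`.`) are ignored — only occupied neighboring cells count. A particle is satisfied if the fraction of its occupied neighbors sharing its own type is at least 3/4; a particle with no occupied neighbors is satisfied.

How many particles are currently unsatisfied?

2

Row 0: (0,0)O 1/1 ok · (0,3)X 1/1 ok · (0,6)X 1/1 ok
Row 1: (1,0)O 1/1 ok · (1,3)X 1/2 unhappy · (1,6)X 1/1 ok
Row 2: (2,3)O 1/2 unhappy
Row 3: (3,0)X 1/1 ok · (3,1)X 2/2 ok · (3,4)O 2/2 ok
Row 4: (4,2)X 1/1 ok · (4,4)O 1/1 ok
Unsatisfied: (1,3), (2,3) — 2 in total.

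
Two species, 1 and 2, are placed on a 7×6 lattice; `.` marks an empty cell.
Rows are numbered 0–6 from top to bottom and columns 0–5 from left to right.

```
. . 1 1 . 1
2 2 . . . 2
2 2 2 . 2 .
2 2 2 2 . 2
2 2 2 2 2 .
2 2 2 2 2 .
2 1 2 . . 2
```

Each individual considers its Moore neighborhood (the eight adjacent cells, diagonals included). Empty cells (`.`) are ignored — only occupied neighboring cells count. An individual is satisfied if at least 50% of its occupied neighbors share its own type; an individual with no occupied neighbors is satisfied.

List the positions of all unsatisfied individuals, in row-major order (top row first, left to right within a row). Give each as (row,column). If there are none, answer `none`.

(0,5), (6,1)

Row 0: (0,2)1 1/2 satisfied · (0,3)1 1/1 satisfied · (0,5)1 0/1 not
Row 1: (1,0)2 3/3 satisfied · (1,1)2 4/5 satisfied · (1,5)2 1/2 satisfied
Row 2: (2,0)2 5/5 satisfied · (2,1)2 7/7 satisfied · (2,2)2 5/5 satisfied · (2,4)2 3/3 satisfied
Row 3: (3,0)2 5/5 satisfied · (3,1)2 8/8 satisfied · (3,2)2 7/7 satisfied · (3,3)2 6/6 satisfied · (3,5)2 2/2 satisfied
Row 4: (4,0)2 5/5 satisfied · (4,1)2 8/8 satisfied · (4,2)2 8/8 satisfied · (4,3)2 7/7 satisfied · (4,4)2 5/5 satisfied
Row 5: (5,0)2 4/5 satisfied · (5,1)2 7/8 satisfied · (5,2)2 6/7 satisfied · (5,3)2 6/6 satisfied · (5,4)2 4/4 satisfied
Row 6: (6,0)2 2/3 satisfied · (6,1)1 0/5 not · (6,2)2 3/4 satisfied · (6,5)2 1/1 satisfied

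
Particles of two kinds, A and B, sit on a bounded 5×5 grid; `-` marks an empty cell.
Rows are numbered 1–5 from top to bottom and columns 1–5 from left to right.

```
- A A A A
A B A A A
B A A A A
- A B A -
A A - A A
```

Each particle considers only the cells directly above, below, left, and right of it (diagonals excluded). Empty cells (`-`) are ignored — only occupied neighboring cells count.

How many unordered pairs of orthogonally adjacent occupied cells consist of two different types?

9

Scan each occupied cell's neighbors to the right and below so each pair is counted once.
From row 1: 1 unlike of 7 pairs (running 1/7).
From row 2: 4 unlike of 9 pairs (running 5/16).
From row 3: 2 unlike of 7 pairs (running 7/23).
From row 4: 2 unlike of 4 pairs (running 9/27).
From row 5: 0 unlike of 2 pairs (running 9/29).
Total adjacent occupied pairs: 29; unlike-type pairs: 9.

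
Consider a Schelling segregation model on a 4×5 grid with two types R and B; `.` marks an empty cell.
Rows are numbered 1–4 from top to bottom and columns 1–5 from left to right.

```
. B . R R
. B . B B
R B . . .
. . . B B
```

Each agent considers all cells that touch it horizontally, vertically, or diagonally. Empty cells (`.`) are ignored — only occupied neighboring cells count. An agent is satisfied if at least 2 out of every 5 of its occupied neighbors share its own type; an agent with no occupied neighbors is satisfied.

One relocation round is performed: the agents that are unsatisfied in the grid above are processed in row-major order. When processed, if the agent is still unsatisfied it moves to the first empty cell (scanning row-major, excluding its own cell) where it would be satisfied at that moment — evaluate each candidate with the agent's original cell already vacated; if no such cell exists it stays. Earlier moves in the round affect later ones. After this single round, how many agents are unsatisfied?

1

Initially unsatisfied (in order): (1,4), (1,5), (2,4), (2,5), (3,1).
  (1,4) → (4,1).
  (1,5) → (4,2).
  (2,4): now satisfied by earlier moves; stays.
  (2,5): now satisfied by earlier moves; stays.
  (3,1): now satisfied by earlier moves; stays.
Resulting grid:
. B . . .
. B . B B
R B . . .
R R . B B
Unsatisfied now: (3,2).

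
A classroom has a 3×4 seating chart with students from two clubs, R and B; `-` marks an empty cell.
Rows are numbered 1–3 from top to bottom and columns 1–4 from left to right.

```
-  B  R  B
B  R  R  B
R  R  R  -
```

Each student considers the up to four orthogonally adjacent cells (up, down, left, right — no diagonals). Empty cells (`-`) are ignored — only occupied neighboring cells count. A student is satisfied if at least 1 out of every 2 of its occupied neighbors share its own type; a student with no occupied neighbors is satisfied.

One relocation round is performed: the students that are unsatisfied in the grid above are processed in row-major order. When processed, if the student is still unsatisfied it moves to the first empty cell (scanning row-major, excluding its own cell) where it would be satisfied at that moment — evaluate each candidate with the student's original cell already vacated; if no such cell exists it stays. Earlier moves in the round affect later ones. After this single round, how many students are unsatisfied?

0

Initially unsatisfied (in order): (1,2), (1,3), (2,1).
  (1,2) → (1,1).
  (1,3): now satisfied by earlier moves; stays.
  (2,1) → (3,4).
Resulting grid:
B - R B
- R R B
R R R B
All satisfied now.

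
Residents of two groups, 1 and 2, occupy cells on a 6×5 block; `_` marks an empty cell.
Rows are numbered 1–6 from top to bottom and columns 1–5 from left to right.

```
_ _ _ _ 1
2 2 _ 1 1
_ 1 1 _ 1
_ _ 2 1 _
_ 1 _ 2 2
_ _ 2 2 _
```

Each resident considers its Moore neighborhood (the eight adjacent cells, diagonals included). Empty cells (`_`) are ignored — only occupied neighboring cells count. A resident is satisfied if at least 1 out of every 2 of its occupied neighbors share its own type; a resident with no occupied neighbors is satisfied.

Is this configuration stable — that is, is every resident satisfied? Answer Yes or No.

No

Row 1: (1,5)1 2/2 ok
Row 2: (2,1)2 1/2 ok · (2,2)2 1/3 unhappy · (2,4)1 4/4 ok · (2,5)1 3/3 ok
Row 3: (3,2)1 1/4 unhappy · (3,3)1 3/5 ok · (3,5)1 3/3 ok
Row 4: (4,3)2 1/5 unhappy · (4,4)1 2/5 unhappy
Row 5: (5,2)1 0/2 unhappy · (5,4)2 4/5 ok · (5,5)2 2/3 ok
Row 6: (6,3)2 2/3 ok · (6,4)2 3/3 ok
For instance (2,2) has only 1/3 same-type neighbors, below 1/2.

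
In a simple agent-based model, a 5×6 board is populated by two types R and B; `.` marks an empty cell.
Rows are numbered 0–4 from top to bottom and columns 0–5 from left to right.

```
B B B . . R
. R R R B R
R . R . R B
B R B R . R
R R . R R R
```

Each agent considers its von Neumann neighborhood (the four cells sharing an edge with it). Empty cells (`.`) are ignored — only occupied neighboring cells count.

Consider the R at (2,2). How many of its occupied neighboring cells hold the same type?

Occupied neighbors of (2,2): (1,2)=R, (3,2)=B.
Same type (R): 1 of 2.

1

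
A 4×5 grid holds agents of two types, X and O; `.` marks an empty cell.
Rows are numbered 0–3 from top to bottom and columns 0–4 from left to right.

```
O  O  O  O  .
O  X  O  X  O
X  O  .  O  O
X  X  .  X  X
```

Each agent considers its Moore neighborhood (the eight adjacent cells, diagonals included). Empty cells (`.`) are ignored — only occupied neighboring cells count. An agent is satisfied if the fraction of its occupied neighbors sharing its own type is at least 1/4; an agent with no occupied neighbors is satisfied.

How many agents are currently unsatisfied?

(0,0)O 2/3 satisfied
(0,1)O 4/5 satisfied
(0,2)O 3/5 satisfied
(0,3)O 3/4 satisfied
(1,0)O 3/5 satisfied
(1,1)X 1/7 not
(1,2)O 5/7 satisfied
(1,3)X 0/6 not
(1,4)O 3/4 satisfied
(2,0)X 3/5 satisfied
(2,1)O 2/6 satisfied
(2,3)O 3/6 satisfied
(2,4)O 2/5 satisfied
(3,0)X 2/3 satisfied
(3,1)X 2/3 satisfied
(3,3)X 1/3 satisfied
(3,4)X 1/3 satisfied
Unsatisfied: (1,1), (1,3) — 2 in total.

2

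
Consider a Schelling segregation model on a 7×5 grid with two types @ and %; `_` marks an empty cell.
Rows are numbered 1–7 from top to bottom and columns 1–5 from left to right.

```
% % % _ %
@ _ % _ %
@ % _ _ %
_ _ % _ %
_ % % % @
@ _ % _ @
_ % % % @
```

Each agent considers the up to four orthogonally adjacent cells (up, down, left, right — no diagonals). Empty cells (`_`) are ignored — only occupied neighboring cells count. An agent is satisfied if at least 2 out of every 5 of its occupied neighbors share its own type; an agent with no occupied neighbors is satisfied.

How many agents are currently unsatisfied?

Row 1: (1,1)% 1/2 satisfied · (1,2)% 2/2 satisfied · (1,3)% 2/2 satisfied · (1,5)% 1/1 satisfied
Row 2: (2,1)@ 1/2 satisfied · (2,3)% 1/1 satisfied · (2,5)% 2/2 satisfied
Row 3: (3,1)@ 1/2 satisfied · (3,2)% 0/1 not · (3,5)% 2/2 satisfied
Row 4: (4,3)% 1/1 satisfied · (4,5)% 1/2 satisfied
Row 5: (5,2)% 1/1 satisfied · (5,3)% 4/4 satisfied · (5,4)% 1/2 satisfied · (5,5)@ 1/3 not
Row 6: (6,1)@ 0/0 satisfied · (6,3)% 2/2 satisfied · (6,5)@ 2/2 satisfied
Row 7: (7,2)% 1/1 satisfied · (7,3)% 3/3 satisfied · (7,4)% 1/2 satisfied · (7,5)@ 1/2 satisfied
Unsatisfied: (3,2), (5,5) — 2 in total.

2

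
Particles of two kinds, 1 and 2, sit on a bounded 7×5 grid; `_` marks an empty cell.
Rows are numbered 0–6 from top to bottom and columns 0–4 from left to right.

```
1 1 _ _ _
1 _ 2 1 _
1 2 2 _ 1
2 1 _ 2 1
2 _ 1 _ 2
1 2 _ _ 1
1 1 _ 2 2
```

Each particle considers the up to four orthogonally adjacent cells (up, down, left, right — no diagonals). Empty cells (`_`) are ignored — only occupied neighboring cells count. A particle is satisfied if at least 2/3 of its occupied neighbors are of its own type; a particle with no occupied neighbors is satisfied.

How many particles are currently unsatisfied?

Row 0: (0,0)1 2/2 satisfied · (0,1)1 1/1 satisfied
Row 1: (1,0)1 2/2 satisfied · (1,2)2 1/2 not · (1,3)1 0/1 not
Row 2: (2,0)1 1/3 not · (2,1)2 1/3 not · (2,2)2 2/2 satisfied · (2,4)1 1/1 satisfied
Row 3: (3,0)2 1/3 not · (3,1)1 0/2 not · (3,3)2 0/1 not · (3,4)1 1/3 not
Row 4: (4,0)2 1/2 not · (4,2)1 0/0 satisfied · (4,4)2 0/2 not
Row 5: (5,0)1 1/3 not · (5,1)2 0/2 not · (5,4)1 0/2 not
Row 6: (6,0)1 2/2 satisfied · (6,1)1 1/2 not · (6,3)2 1/1 satisfied · (6,4)2 1/2 not
Unsatisfied: (1,2), (1,3), (2,0), (2,1), (3,0), (3,1), (3,3), (3,4), (4,0), (4,4), (5,0), (5,1), (5,4), (6,1), (6,4) — 15 in total.

15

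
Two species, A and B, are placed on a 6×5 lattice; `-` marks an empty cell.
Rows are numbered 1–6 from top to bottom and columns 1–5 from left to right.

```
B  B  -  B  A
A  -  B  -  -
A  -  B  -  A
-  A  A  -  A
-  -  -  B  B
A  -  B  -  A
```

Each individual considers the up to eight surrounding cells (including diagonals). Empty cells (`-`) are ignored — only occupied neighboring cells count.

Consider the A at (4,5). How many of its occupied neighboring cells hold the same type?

1

Occupied neighbors of (4,5): (3,5)=A, (5,4)=B, (5,5)=B.
Same type (A): 1 of 3.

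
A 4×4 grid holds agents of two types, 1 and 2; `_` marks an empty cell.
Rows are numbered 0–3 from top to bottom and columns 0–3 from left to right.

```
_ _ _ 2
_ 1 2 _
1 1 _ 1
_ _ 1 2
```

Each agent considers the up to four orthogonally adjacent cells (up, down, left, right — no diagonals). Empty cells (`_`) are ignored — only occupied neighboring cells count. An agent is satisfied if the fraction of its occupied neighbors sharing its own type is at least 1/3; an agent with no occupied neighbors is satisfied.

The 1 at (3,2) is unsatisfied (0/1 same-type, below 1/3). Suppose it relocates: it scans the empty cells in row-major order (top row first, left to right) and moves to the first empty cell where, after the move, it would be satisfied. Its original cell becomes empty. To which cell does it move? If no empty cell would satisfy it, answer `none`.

Vacating (3,2). Empty cells in order:
  (0,0): 0/0 same-type → satisfied — stop here.

(0,0)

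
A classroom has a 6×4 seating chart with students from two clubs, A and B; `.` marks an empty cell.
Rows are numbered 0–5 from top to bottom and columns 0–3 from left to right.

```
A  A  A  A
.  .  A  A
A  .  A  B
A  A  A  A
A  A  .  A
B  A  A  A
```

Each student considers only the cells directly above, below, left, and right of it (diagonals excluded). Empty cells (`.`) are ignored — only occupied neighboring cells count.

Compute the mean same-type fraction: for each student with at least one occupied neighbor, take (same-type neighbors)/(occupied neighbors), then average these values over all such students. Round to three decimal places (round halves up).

Row 0: (0,0)A 1/1 · (0,1)A 2/2 · (0,2)A 3/3 · (0,3)A 2/2
Row 1: (1,2)A 3/3 · (1,3)A 2/3
Row 2: (2,0)A 1/1 · (2,2)A 2/3 · (2,3)B 0/3
Row 3: (3,0)A 3/3 · (3,1)A 3/3 · (3,2)A 3/3 · (3,3)A 2/3
Row 4: (4,0)A 2/3 · (4,1)A 3/3 · (4,3)A 2/2
Row 5: (5,0)B 0/2 · (5,1)A 2/3 · (5,2)A 2/2 · (5,3)A 2/2
Sum over 20 students: 1/1 + 2/2 + 3/3 + 2/2 + 3/3 + 2/3 + 1/1 + 2/3 + 0/3 + 3/3 + 3/3 + 3/3 + 2/3 + 2/3 + 3/3 + 2/2 + 0/2 + 2/3 + 2/2 + 2/2 = 49/3; mean = 49/3 ÷ 20 = 49/60 = 0.816666… → 0.817.

0.817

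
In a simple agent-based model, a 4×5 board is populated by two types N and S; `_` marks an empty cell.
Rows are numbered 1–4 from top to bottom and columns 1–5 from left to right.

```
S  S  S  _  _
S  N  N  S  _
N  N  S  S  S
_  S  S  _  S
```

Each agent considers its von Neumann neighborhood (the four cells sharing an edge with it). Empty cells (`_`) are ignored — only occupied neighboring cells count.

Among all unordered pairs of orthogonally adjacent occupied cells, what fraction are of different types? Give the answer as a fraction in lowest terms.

Scan each occupied cell's neighbors to the right and below so each pair is counted once.
Row 1: S(1,1)–S(1,2)= S(1,1)–S(2,1)= S(1,2)–S(1,3)= S(1,2)–N(2,2)≠ S(1,3)–N(2,3)≠  → 2/5 unlike.
Row 2: S(2,1)–N(2,2)≠ S(2,1)–N(3,1)≠ N(2,2)–N(2,3)= N(2,2)–N(3,2)= N(2,3)–S(2,4)≠ N(2,3)–S(3,3)≠ S(2,4)–S(3,4)=  → 4/7 unlike.
Row 3: N(3,1)–N(3,2)= N(3,2)–S(3,3)≠ N(3,2)–S(4,2)≠ S(3,3)–S(3,4)= S(3,3)–S(4,3)= S(3,4)–S(3,5)= S(3,5)–S(4,5)=  → 2/7 unlike.
Row 4: S(4,2)–S(4,3)=  → 0/1 unlike.
Total adjacent occupied pairs: 20; unlike-type pairs: 8.
8/20 reduces to 2/5.

2/5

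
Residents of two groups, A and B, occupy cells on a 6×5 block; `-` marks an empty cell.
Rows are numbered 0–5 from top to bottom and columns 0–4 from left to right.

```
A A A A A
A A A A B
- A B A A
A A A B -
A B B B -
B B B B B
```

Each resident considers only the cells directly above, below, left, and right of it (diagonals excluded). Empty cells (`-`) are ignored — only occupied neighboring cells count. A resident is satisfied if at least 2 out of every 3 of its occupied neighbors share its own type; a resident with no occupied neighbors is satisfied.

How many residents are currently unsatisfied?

10

Row 0: (0,0)A 2/2 ✓ · (0,1)A 3/3 ✓ · (0,2)A 3/3 ✓ · (0,3)A 3/3 ✓ · (0,4)A 1/2 ✗
Row 1: (1,0)A 2/2 ✓ · (1,1)A 4/4 ✓ · (1,2)A 3/4 ✓ · (1,3)A 3/4 ✓ · (1,4)B 0/3 ✗
Row 2: (2,1)A 2/3 ✓ · (2,2)B 0/4 ✗ · (2,3)A 2/4 ✗ · (2,4)A 1/2 ✗
Row 3: (3,0)A 2/2 ✓ · (3,1)A 3/4 ✓ · (3,2)A 1/4 ✗ · (3,3)B 1/3 ✗
Row 4: (4,0)A 1/3 ✗ · (4,1)B 2/4 ✗ · (4,2)B 3/4 ✓ · (4,3)B 3/3 ✓
Row 5: (5,0)B 1/2 ✗ · (5,1)B 3/3 ✓ · (5,2)B 3/3 ✓ · (5,3)B 3/3 ✓ · (5,4)B 1/1 ✓
Unsatisfied: (0,4), (1,4), (2,2), (2,3), (2,4), (3,2), (3,3), (4,0), (4,1), (5,0) — 10 in total.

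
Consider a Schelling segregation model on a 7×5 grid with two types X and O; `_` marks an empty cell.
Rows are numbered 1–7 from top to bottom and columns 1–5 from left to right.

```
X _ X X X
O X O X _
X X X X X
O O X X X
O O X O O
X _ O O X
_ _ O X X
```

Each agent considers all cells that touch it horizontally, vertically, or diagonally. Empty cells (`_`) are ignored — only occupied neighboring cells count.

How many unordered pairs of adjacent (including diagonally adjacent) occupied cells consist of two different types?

Scan each occupied cell's neighbors to the right and below (and the two forward diagonals) so each pair is counted once.
Row 1: X(1,1)–O(2,1)≠ X(1,1)–X(2,2)= X(1,3)–X(1,4)= X(1,3)–O(2,3)≠ X(1,3)–X(2,4)= X(1,3)–X(2,2)= X(1,4)–X(1,5)= X(1,4)–X(2,4)= X(1,4)–O(2,3)≠ X(1,5)–X(2,4)=  → 3/10 unlike.
Row 2: O(2,1)–X(2,2)≠ O(2,1)–X(3,1)≠ O(2,1)–X(3,2)≠ X(2,2)–O(2,3)≠ X(2,2)–X(3,2)= X(2,2)–X(3,3)= X(2,2)–X(3,1)= O(2,3)–X(2,4)≠ O(2,3)–X(3,3)≠ O(2,3)–X(3,4)≠ O(2,3)–X(3,2)≠ X(2,4)–X(3,4)= X(2,4)–X(3,5)= X(2,4)–X(3,3)=  → 8/14 unlike.
Row 3: X(3,1)–X(3,2)= X(3,1)–O(4,1)≠ X(3,1)–O(4,2)≠ X(3,2)–X(3,3)= X(3,2)–O(4,2)≠ X(3,2)–X(4,3)= X(3,2)–O(4,1)≠ X(3,3)–X(3,4)= X(3,3)–X(4,3)= X(3,3)–X(4,4)= X(3,3)–O(4,2)≠ X(3,4)–X(3,5)= X(3,4)–X(4,4)= X(3,4)–X(4,5)= X(3,4)–X(4,3)= X(3,5)–X(4,5)= X(3,5)–X(4,4)=  → 5/17 unlike.
Row 4: O(4,1)–O(4,2)= O(4,1)–O(5,1)= O(4,1)–O(5,2)= O(4,2)–X(4,3)≠ O(4,2)–O(5,2)= O(4,2)–X(5,3)≠ O(4,2)–O(5,1)= X(4,3)–X(4,4)= X(4,3)–X(5,3)= X(4,3)–O(5,4)≠ X(4,3)–O(5,2)≠ X(4,4)–X(4,5)= X(4,4)–O(5,4)≠ X(4,4)–O(5,5)≠ X(4,4)–X(5,3)= X(4,5)–O(5,5)≠ X(4,5)–O(5,4)≠  → 8/17 unlike.
Row 5: O(5,1)–O(5,2)= O(5,1)–X(6,1)≠ O(5,2)–X(5,3)≠ O(5,2)–O(6,3)= O(5,2)–X(6,1)≠ X(5,3)–O(5,4)≠ X(5,3)–O(6,3)≠ X(5,3)–O(6,4)≠ O(5,4)–O(5,5)= O(5,4)–O(6,4)= O(5,4)–X(6,5)≠ O(5,4)–O(6,3)= O(5,5)–X(6,5)≠ O(5,5)–O(6,4)=  → 8/14 unlike.
Row 6: O(6,3)–O(6,4)= O(6,3)–O(7,3)= O(6,3)–X(7,4)≠ O(6,4)–X(6,5)≠ O(6,4)–X(7,4)≠ O(6,4)–X(7,5)≠ O(6,4)–O(7,3)= X(6,5)–X(7,5)= X(6,5)–X(7,4)=  → 4/9 unlike.
Row 7: O(7,3)–X(7,4)≠ X(7,4)–X(7,5)=  → 1/2 unlike.
Total adjacent occupied pairs: 83; unlike-type pairs: 37.

37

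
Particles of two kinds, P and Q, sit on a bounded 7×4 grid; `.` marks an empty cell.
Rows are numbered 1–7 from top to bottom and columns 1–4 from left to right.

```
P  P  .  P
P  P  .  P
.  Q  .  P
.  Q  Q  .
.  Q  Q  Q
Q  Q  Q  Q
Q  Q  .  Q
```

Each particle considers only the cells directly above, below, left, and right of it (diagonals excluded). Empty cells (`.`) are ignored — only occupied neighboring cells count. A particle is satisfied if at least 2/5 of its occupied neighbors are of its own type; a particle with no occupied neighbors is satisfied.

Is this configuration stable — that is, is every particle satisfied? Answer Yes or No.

(1,1)P 2/2 ok
(1,2)P 2/2 ok
(1,4)P 1/1 ok
(2,1)P 2/2 ok
(2,2)P 2/3 ok
(2,4)P 2/2 ok
(3,2)Q 1/2 ok
(3,4)P 1/1 ok
(4,2)Q 3/3 ok
(4,3)Q 2/2 ok
(5,2)Q 3/3 ok
(5,3)Q 4/4 ok
(5,4)Q 2/2 ok
(6,1)Q 2/2 ok
(6,2)Q 4/4 ok
(6,3)Q 3/3 ok
(6,4)Q 3/3 ok
(7,1)Q 2/2 ok
(7,2)Q 2/2 ok
(7,4)Q 1/1 ok
All meet the threshold, so the configuration is stable.

Yes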